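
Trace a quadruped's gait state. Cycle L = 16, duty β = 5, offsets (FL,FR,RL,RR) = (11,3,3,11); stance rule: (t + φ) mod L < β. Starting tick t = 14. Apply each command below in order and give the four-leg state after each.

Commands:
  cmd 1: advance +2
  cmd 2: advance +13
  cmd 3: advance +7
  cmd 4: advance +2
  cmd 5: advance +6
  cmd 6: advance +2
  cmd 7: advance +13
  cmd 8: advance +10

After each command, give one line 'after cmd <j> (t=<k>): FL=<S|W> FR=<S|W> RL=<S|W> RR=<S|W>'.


start t=14: FL=W FR=S RL=S RR=W
cmd 1: advance +2 → t=16, phase=(11,3,3,11) → FL=W FR=S RL=S RR=W
cmd 2: advance +13 → t=29, phase=(8,0,0,8) → FL=W FR=S RL=S RR=W
cmd 3: advance +7 → t=36, phase=(15,7,7,15) → FL=W FR=W RL=W RR=W
cmd 4: advance +2 → t=38, phase=(1,9,9,1) → FL=S FR=W RL=W RR=S
cmd 5: advance +6 → t=44, phase=(7,15,15,7) → FL=W FR=W RL=W RR=W
cmd 6: advance +2 → t=46, phase=(9,1,1,9) → FL=W FR=S RL=S RR=W
cmd 7: advance +13 → t=59, phase=(6,14,14,6) → FL=W FR=W RL=W RR=W
cmd 8: advance +10 → t=69, phase=(0,8,8,0) → FL=S FR=W RL=W RR=S

after cmd 1 (t=16): FL=W FR=S RL=S RR=W
after cmd 2 (t=29): FL=W FR=S RL=S RR=W
after cmd 3 (t=36): FL=W FR=W RL=W RR=W
after cmd 4 (t=38): FL=S FR=W RL=W RR=S
after cmd 5 (t=44): FL=W FR=W RL=W RR=W
after cmd 6 (t=46): FL=W FR=S RL=S RR=W
after cmd 7 (t=59): FL=W FR=W RL=W RR=W
after cmd 8 (t=69): FL=S FR=W RL=W RR=S


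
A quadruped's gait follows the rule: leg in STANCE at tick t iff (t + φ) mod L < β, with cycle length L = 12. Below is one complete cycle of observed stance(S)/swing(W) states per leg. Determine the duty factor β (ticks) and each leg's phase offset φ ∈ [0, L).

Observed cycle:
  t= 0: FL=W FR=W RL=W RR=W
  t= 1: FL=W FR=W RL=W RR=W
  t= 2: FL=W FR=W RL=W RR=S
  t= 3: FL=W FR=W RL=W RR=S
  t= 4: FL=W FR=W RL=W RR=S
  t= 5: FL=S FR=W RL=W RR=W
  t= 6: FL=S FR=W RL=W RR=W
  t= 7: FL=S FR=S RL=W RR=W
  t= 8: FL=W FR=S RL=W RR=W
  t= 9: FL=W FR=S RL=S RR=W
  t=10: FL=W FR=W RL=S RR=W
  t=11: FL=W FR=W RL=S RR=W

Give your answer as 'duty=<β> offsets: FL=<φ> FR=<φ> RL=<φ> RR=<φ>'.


duty=3 offsets: FL=7 FR=5 RL=3 RR=10

duty β = stance ticks per leg = 3
FL: stance ticks = 3; W→S at t=5 → φ=7
FR: stance ticks = 3; W→S at t=7 → φ=5
RL: stance ticks = 3; W→S at t=9 → φ=3
RR: stance ticks = 3; W→S at t=2 → φ=10


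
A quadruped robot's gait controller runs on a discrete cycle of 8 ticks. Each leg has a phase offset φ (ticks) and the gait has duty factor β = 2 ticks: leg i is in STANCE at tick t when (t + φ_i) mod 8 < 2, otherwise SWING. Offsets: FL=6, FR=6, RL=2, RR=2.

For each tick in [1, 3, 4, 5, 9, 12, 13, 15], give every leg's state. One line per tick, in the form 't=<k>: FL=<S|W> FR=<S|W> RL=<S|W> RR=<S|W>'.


t=1: phase=(7,7,3,3) vs β=2 → FL=W FR=W RL=W RR=W
t=3: phase=(1,1,5,5) vs β=2 → FL=S FR=S RL=W RR=W
t=4: phase=(2,2,6,6) vs β=2 → FL=W FR=W RL=W RR=W
t=5: phase=(3,3,7,7) vs β=2 → FL=W FR=W RL=W RR=W
t=9: phase=(7,7,3,3) vs β=2 → FL=W FR=W RL=W RR=W
t=12: phase=(2,2,6,6) vs β=2 → FL=W FR=W RL=W RR=W
t=13: phase=(3,3,7,7) vs β=2 → FL=W FR=W RL=W RR=W
t=15: phase=(5,5,1,1) vs β=2 → FL=W FR=W RL=S RR=S

t=1: FL=W FR=W RL=W RR=W
t=3: FL=S FR=S RL=W RR=W
t=4: FL=W FR=W RL=W RR=W
t=5: FL=W FR=W RL=W RR=W
t=9: FL=W FR=W RL=W RR=W
t=12: FL=W FR=W RL=W RR=W
t=13: FL=W FR=W RL=W RR=W
t=15: FL=W FR=W RL=S RR=S


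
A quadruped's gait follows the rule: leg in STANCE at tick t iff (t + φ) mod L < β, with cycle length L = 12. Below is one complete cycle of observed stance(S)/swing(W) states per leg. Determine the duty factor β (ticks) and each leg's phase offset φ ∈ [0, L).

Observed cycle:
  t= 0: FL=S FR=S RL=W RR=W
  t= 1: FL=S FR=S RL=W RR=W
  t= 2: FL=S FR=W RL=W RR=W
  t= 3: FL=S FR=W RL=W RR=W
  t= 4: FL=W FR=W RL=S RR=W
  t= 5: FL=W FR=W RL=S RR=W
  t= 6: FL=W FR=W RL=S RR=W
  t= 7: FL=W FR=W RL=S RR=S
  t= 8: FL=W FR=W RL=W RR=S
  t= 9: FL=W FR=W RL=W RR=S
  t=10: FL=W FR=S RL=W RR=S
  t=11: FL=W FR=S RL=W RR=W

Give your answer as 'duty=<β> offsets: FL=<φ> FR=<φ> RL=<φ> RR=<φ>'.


duty β = stance ticks per leg = 4
FL: stance ticks = 4; W→S at t=0 → φ=0
FR: stance ticks = 4; W→S at t=10 → φ=2
RL: stance ticks = 4; W→S at t=4 → φ=8
RR: stance ticks = 4; W→S at t=7 → φ=5

duty=4 offsets: FL=0 FR=2 RL=8 RR=5


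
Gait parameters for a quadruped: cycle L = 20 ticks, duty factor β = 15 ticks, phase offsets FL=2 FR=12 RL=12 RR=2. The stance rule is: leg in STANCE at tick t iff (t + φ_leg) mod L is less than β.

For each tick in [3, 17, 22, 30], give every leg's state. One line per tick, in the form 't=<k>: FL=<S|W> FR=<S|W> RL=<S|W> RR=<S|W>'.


t=3: FL=S FR=W RL=W RR=S
t=17: FL=W FR=S RL=S RR=W
t=22: FL=S FR=S RL=S RR=S
t=30: FL=S FR=S RL=S RR=S

t=3: phase=(5,15,15,5) vs β=15 → FL=S FR=W RL=W RR=S
t=17: phase=(19,9,9,19) vs β=15 → FL=W FR=S RL=S RR=W
t=22: phase=(4,14,14,4) vs β=15 → FL=S FR=S RL=S RR=S
t=30: phase=(12,2,2,12) vs β=15 → FL=S FR=S RL=S RR=S


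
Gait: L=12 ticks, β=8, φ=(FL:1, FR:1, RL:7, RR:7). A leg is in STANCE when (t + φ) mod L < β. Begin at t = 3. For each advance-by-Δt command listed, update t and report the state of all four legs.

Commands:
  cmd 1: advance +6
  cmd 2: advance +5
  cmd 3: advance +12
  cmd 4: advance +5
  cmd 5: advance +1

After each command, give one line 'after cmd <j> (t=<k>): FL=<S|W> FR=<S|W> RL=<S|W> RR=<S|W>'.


start t=3: FL=S FR=S RL=W RR=W
cmd 1: advance +6 → t=9, phase=(10,10,4,4) → FL=W FR=W RL=S RR=S
cmd 2: advance +5 → t=14, phase=(3,3,9,9) → FL=S FR=S RL=W RR=W
cmd 3: advance +12 → t=26, phase=(3,3,9,9) → FL=S FR=S RL=W RR=W
cmd 4: advance +5 → t=31, phase=(8,8,2,2) → FL=W FR=W RL=S RR=S
cmd 5: advance +1 → t=32, phase=(9,9,3,3) → FL=W FR=W RL=S RR=S

after cmd 1 (t=9): FL=W FR=W RL=S RR=S
after cmd 2 (t=14): FL=S FR=S RL=W RR=W
after cmd 3 (t=26): FL=S FR=S RL=W RR=W
after cmd 4 (t=31): FL=W FR=W RL=S RR=S
after cmd 5 (t=32): FL=W FR=W RL=S RR=S


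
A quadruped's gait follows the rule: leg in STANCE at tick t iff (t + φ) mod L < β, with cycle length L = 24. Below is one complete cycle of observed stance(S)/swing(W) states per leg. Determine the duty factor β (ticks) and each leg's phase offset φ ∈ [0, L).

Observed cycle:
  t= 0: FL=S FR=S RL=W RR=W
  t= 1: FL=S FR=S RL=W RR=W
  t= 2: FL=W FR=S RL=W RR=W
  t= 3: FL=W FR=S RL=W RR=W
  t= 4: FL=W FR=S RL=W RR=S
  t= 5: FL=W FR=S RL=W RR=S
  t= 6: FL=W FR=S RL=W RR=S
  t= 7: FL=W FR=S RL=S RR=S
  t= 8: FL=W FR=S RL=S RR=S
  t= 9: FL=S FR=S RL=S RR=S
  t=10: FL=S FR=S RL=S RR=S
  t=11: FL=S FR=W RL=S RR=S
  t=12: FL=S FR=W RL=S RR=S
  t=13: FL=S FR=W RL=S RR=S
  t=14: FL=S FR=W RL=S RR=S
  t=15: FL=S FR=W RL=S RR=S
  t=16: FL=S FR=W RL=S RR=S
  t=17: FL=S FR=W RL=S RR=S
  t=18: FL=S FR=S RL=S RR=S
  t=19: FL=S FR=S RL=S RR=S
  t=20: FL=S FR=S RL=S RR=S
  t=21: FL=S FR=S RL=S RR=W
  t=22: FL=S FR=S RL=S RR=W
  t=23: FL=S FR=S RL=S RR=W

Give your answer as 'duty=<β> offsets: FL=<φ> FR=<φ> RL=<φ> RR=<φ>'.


duty β = stance ticks per leg = 17
FL: stance ticks = 17; W→S at t=9 → φ=15
FR: stance ticks = 17; W→S at t=18 → φ=6
RL: stance ticks = 17; W→S at t=7 → φ=17
RR: stance ticks = 17; W→S at t=4 → φ=20

duty=17 offsets: FL=15 FR=6 RL=17 RR=20


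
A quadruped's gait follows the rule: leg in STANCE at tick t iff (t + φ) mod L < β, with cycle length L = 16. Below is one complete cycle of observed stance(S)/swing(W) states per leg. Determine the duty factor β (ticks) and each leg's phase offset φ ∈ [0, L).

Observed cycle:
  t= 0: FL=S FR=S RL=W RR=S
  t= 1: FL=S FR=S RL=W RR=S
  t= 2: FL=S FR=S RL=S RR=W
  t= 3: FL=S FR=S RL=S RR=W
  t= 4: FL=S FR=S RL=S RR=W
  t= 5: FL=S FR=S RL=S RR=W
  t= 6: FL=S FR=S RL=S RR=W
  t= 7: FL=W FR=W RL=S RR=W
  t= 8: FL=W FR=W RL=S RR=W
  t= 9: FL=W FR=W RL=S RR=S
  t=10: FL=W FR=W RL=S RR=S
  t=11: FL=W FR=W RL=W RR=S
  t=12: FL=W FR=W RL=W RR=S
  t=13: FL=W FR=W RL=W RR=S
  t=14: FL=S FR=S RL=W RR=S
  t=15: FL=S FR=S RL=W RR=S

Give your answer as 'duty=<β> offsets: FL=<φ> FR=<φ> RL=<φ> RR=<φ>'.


duty β = stance ticks per leg = 9
FL: stance ticks = 9; W→S at t=14 → φ=2
FR: stance ticks = 9; W→S at t=14 → φ=2
RL: stance ticks = 9; W→S at t=2 → φ=14
RR: stance ticks = 9; W→S at t=9 → φ=7

duty=9 offsets: FL=2 FR=2 RL=14 RR=7


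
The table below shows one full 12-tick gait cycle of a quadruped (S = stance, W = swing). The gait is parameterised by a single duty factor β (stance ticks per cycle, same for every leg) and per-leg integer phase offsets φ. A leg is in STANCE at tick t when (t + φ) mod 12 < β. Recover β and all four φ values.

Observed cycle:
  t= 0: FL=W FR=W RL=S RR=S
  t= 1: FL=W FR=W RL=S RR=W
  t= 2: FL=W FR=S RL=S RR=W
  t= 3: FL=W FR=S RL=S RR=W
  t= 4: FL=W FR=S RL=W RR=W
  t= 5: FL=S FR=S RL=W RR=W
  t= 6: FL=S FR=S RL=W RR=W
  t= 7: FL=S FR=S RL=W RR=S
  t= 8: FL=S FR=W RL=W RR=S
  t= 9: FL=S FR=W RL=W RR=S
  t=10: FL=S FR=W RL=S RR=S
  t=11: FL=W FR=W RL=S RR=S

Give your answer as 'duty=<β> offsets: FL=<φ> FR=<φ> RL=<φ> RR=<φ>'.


duty β = stance ticks per leg = 6
FL: stance ticks = 6; W→S at t=5 → φ=7
FR: stance ticks = 6; W→S at t=2 → φ=10
RL: stance ticks = 6; W→S at t=10 → φ=2
RR: stance ticks = 6; W→S at t=7 → φ=5

duty=6 offsets: FL=7 FR=10 RL=2 RR=5


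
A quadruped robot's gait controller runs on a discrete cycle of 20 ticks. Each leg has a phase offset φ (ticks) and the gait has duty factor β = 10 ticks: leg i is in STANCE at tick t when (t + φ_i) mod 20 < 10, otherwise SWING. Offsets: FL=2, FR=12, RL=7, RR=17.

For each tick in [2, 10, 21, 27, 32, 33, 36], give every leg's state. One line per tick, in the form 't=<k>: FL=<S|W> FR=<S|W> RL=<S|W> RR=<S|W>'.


t=2: FL=S FR=W RL=S RR=W
t=10: FL=W FR=S RL=W RR=S
t=21: FL=S FR=W RL=S RR=W
t=27: FL=S FR=W RL=W RR=S
t=32: FL=W FR=S RL=W RR=S
t=33: FL=W FR=S RL=S RR=W
t=36: FL=W FR=S RL=S RR=W

t=2: phase=(4,14,9,19) vs β=10 → FL=S FR=W RL=S RR=W
t=10: phase=(12,2,17,7) vs β=10 → FL=W FR=S RL=W RR=S
t=21: phase=(3,13,8,18) vs β=10 → FL=S FR=W RL=S RR=W
t=27: phase=(9,19,14,4) vs β=10 → FL=S FR=W RL=W RR=S
t=32: phase=(14,4,19,9) vs β=10 → FL=W FR=S RL=W RR=S
t=33: phase=(15,5,0,10) vs β=10 → FL=W FR=S RL=S RR=W
t=36: phase=(18,8,3,13) vs β=10 → FL=W FR=S RL=S RR=W


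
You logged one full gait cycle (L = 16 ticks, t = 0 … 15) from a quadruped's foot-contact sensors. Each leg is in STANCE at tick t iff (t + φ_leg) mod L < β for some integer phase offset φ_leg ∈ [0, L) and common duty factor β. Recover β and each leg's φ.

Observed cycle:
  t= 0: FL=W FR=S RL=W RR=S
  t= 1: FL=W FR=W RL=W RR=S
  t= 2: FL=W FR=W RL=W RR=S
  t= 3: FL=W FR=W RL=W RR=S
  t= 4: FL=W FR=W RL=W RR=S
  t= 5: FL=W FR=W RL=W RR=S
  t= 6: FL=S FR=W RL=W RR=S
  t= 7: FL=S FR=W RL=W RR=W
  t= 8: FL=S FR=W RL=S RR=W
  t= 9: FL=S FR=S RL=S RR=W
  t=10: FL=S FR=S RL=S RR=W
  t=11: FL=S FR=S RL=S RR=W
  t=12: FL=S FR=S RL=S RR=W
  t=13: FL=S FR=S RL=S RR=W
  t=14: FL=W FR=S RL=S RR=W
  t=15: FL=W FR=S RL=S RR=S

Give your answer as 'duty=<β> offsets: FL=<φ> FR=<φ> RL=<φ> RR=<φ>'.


duty=8 offsets: FL=10 FR=7 RL=8 RR=1

duty β = stance ticks per leg = 8
FL: stance ticks = 8; W→S at t=6 → φ=10
FR: stance ticks = 8; W→S at t=9 → φ=7
RL: stance ticks = 8; W→S at t=8 → φ=8
RR: stance ticks = 8; W→S at t=15 → φ=1


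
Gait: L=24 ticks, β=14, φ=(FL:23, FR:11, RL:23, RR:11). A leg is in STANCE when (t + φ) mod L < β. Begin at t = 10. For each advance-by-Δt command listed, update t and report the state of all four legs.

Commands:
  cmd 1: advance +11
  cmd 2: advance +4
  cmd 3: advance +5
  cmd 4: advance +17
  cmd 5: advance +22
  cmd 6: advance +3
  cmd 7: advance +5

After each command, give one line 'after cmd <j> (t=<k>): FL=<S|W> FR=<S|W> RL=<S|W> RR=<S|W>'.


start t=10: FL=S FR=W RL=S RR=W
cmd 1: advance +11 → t=21, phase=(20,8,20,8) → FL=W FR=S RL=W RR=S
cmd 2: advance +4 → t=25, phase=(0,12,0,12) → FL=S FR=S RL=S RR=S
cmd 3: advance +5 → t=30, phase=(5,17,5,17) → FL=S FR=W RL=S RR=W
cmd 4: advance +17 → t=47, phase=(22,10,22,10) → FL=W FR=S RL=W RR=S
cmd 5: advance +22 → t=69, phase=(20,8,20,8) → FL=W FR=S RL=W RR=S
cmd 6: advance +3 → t=72, phase=(23,11,23,11) → FL=W FR=S RL=W RR=S
cmd 7: advance +5 → t=77, phase=(4,16,4,16) → FL=S FR=W RL=S RR=W

after cmd 1 (t=21): FL=W FR=S RL=W RR=S
after cmd 2 (t=25): FL=S FR=S RL=S RR=S
after cmd 3 (t=30): FL=S FR=W RL=S RR=W
after cmd 4 (t=47): FL=W FR=S RL=W RR=S
after cmd 5 (t=69): FL=W FR=S RL=W RR=S
after cmd 6 (t=72): FL=W FR=S RL=W RR=S
after cmd 7 (t=77): FL=S FR=W RL=S RR=W


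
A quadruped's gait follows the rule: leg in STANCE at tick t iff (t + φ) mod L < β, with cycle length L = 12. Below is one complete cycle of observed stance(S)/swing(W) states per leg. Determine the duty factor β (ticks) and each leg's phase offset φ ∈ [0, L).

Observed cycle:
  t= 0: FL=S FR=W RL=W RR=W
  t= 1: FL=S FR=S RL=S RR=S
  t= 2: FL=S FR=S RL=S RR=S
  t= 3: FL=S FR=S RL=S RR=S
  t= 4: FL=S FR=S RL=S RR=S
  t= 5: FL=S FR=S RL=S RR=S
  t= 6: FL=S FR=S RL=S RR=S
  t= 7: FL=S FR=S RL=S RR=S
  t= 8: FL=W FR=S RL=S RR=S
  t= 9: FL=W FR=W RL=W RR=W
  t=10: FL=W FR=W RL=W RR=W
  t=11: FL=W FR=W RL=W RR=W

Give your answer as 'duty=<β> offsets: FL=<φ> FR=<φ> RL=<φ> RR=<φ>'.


duty=8 offsets: FL=0 FR=11 RL=11 RR=11

duty β = stance ticks per leg = 8
FL: stance ticks = 8; W→S at t=0 → φ=0
FR: stance ticks = 8; W→S at t=1 → φ=11
RL: stance ticks = 8; W→S at t=1 → φ=11
RR: stance ticks = 8; W→S at t=1 → φ=11


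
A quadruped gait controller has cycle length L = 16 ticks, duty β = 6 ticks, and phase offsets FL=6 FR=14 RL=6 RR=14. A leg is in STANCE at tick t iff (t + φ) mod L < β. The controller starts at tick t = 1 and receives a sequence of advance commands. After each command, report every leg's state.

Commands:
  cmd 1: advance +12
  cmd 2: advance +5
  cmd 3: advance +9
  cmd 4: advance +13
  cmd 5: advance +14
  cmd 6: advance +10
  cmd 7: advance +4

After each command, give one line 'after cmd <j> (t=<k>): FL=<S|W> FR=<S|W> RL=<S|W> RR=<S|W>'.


after cmd 1 (t=13): FL=S FR=W RL=S RR=W
after cmd 2 (t=18): FL=W FR=S RL=W RR=S
after cmd 3 (t=27): FL=S FR=W RL=S RR=W
after cmd 4 (t=40): FL=W FR=W RL=W RR=W
after cmd 5 (t=54): FL=W FR=S RL=W RR=S
after cmd 6 (t=64): FL=W FR=W RL=W RR=W
after cmd 7 (t=68): FL=W FR=S RL=W RR=S

start t=1: FL=W FR=W RL=W RR=W
cmd 1: advance +12 → t=13, phase=(3,11,3,11) → FL=S FR=W RL=S RR=W
cmd 2: advance +5 → t=18, phase=(8,0,8,0) → FL=W FR=S RL=W RR=S
cmd 3: advance +9 → t=27, phase=(1,9,1,9) → FL=S FR=W RL=S RR=W
cmd 4: advance +13 → t=40, phase=(14,6,14,6) → FL=W FR=W RL=W RR=W
cmd 5: advance +14 → t=54, phase=(12,4,12,4) → FL=W FR=S RL=W RR=S
cmd 6: advance +10 → t=64, phase=(6,14,6,14) → FL=W FR=W RL=W RR=W
cmd 7: advance +4 → t=68, phase=(10,2,10,2) → FL=W FR=S RL=W RR=S


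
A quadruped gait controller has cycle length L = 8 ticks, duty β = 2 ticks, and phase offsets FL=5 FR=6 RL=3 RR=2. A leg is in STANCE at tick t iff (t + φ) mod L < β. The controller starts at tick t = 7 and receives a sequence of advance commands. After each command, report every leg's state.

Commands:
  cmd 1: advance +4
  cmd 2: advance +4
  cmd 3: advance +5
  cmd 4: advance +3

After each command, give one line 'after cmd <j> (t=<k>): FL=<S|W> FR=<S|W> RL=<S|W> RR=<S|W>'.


start t=7: FL=W FR=W RL=W RR=S
cmd 1: advance +4 → t=11, phase=(0,1,6,5) → FL=S FR=S RL=W RR=W
cmd 2: advance +4 → t=15, phase=(4,5,2,1) → FL=W FR=W RL=W RR=S
cmd 3: advance +5 → t=20, phase=(1,2,7,6) → FL=S FR=W RL=W RR=W
cmd 4: advance +3 → t=23, phase=(4,5,2,1) → FL=W FR=W RL=W RR=S

after cmd 1 (t=11): FL=S FR=S RL=W RR=W
after cmd 2 (t=15): FL=W FR=W RL=W RR=S
after cmd 3 (t=20): FL=S FR=W RL=W RR=W
after cmd 4 (t=23): FL=W FR=W RL=W RR=S


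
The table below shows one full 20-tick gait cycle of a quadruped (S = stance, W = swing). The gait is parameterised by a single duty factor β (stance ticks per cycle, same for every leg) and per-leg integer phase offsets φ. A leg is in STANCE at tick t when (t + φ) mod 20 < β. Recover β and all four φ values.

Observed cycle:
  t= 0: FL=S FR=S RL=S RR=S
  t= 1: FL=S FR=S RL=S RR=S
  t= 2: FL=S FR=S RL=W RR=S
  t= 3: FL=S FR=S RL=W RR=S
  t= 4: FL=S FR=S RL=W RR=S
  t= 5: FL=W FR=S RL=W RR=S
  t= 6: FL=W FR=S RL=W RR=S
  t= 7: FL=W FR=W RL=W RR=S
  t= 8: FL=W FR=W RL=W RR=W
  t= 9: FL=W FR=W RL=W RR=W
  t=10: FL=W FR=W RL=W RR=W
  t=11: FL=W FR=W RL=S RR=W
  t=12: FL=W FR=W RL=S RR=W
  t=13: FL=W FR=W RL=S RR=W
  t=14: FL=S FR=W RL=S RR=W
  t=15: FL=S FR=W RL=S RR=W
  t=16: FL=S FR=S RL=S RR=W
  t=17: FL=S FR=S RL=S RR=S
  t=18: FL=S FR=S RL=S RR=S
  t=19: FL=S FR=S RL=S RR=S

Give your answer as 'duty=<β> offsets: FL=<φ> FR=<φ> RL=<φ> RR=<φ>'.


duty β = stance ticks per leg = 11
FL: stance ticks = 11; W→S at t=14 → φ=6
FR: stance ticks = 11; W→S at t=16 → φ=4
RL: stance ticks = 11; W→S at t=11 → φ=9
RR: stance ticks = 11; W→S at t=17 → φ=3

duty=11 offsets: FL=6 FR=4 RL=9 RR=3


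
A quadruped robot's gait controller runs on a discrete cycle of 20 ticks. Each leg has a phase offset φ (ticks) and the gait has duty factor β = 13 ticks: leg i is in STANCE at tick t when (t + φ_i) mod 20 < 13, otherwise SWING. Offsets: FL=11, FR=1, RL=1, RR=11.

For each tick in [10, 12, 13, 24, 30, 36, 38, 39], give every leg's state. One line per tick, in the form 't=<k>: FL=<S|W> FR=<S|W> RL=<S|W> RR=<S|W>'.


t=10: phase=(1,11,11,1) vs β=13 → FL=S FR=S RL=S RR=S
t=12: phase=(3,13,13,3) vs β=13 → FL=S FR=W RL=W RR=S
t=13: phase=(4,14,14,4) vs β=13 → FL=S FR=W RL=W RR=S
t=24: phase=(15,5,5,15) vs β=13 → FL=W FR=S RL=S RR=W
t=30: phase=(1,11,11,1) vs β=13 → FL=S FR=S RL=S RR=S
t=36: phase=(7,17,17,7) vs β=13 → FL=S FR=W RL=W RR=S
t=38: phase=(9,19,19,9) vs β=13 → FL=S FR=W RL=W RR=S
t=39: phase=(10,0,0,10) vs β=13 → FL=S FR=S RL=S RR=S

t=10: FL=S FR=S RL=S RR=S
t=12: FL=S FR=W RL=W RR=S
t=13: FL=S FR=W RL=W RR=S
t=24: FL=W FR=S RL=S RR=W
t=30: FL=S FR=S RL=S RR=S
t=36: FL=S FR=W RL=W RR=S
t=38: FL=S FR=W RL=W RR=S
t=39: FL=S FR=S RL=S RR=S


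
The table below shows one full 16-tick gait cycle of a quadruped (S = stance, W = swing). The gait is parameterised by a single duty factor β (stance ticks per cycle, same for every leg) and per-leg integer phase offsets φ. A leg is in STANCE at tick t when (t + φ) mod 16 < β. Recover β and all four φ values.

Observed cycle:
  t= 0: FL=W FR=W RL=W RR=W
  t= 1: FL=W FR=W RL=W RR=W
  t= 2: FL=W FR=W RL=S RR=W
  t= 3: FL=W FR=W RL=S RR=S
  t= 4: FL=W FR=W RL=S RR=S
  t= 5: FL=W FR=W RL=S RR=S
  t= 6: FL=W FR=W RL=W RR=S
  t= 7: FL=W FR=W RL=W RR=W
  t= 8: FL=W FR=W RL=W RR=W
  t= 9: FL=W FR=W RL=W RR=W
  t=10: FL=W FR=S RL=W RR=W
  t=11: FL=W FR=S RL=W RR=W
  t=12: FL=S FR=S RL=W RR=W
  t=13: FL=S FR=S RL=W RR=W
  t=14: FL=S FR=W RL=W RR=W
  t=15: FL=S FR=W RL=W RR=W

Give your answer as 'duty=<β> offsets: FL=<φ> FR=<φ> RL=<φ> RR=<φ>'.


duty β = stance ticks per leg = 4
FL: stance ticks = 4; W→S at t=12 → φ=4
FR: stance ticks = 4; W→S at t=10 → φ=6
RL: stance ticks = 4; W→S at t=2 → φ=14
RR: stance ticks = 4; W→S at t=3 → φ=13

duty=4 offsets: FL=4 FR=6 RL=14 RR=13


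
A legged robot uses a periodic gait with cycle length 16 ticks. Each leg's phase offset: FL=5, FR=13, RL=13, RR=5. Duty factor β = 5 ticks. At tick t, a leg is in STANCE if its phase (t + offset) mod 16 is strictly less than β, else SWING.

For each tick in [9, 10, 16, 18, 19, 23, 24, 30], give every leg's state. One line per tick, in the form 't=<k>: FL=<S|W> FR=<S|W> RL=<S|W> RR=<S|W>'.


t=9: FL=W FR=W RL=W RR=W
t=10: FL=W FR=W RL=W RR=W
t=16: FL=W FR=W RL=W RR=W
t=18: FL=W FR=W RL=W RR=W
t=19: FL=W FR=S RL=S RR=W
t=23: FL=W FR=S RL=S RR=W
t=24: FL=W FR=W RL=W RR=W
t=30: FL=S FR=W RL=W RR=S

t=9: phase=(14,6,6,14) vs β=5 → FL=W FR=W RL=W RR=W
t=10: phase=(15,7,7,15) vs β=5 → FL=W FR=W RL=W RR=W
t=16: phase=(5,13,13,5) vs β=5 → FL=W FR=W RL=W RR=W
t=18: phase=(7,15,15,7) vs β=5 → FL=W FR=W RL=W RR=W
t=19: phase=(8,0,0,8) vs β=5 → FL=W FR=S RL=S RR=W
t=23: phase=(12,4,4,12) vs β=5 → FL=W FR=S RL=S RR=W
t=24: phase=(13,5,5,13) vs β=5 → FL=W FR=W RL=W RR=W
t=30: phase=(3,11,11,3) vs β=5 → FL=S FR=W RL=W RR=S


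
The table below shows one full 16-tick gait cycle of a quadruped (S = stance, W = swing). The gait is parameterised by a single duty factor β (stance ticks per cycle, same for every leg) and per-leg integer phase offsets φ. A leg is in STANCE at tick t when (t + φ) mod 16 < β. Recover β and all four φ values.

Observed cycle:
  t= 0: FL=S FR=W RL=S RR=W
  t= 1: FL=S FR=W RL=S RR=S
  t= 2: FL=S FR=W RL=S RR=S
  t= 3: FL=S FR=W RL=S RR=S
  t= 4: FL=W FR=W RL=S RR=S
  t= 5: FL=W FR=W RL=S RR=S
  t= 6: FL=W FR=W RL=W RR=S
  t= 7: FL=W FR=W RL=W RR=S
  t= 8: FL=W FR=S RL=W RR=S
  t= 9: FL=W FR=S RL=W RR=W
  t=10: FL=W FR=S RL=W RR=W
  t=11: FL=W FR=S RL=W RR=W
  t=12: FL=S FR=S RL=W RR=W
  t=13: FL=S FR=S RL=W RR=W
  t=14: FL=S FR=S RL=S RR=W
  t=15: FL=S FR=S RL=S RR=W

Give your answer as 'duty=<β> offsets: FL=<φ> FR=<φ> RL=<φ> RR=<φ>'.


duty β = stance ticks per leg = 8
FL: stance ticks = 8; W→S at t=12 → φ=4
FR: stance ticks = 8; W→S at t=8 → φ=8
RL: stance ticks = 8; W→S at t=14 → φ=2
RR: stance ticks = 8; W→S at t=1 → φ=15

duty=8 offsets: FL=4 FR=8 RL=2 RR=15


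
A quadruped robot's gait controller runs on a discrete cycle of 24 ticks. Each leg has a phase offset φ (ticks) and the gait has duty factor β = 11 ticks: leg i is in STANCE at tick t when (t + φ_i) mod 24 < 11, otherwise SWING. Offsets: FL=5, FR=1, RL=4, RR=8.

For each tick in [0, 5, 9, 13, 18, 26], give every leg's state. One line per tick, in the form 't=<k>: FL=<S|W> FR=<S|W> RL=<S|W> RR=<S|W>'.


t=0: FL=S FR=S RL=S RR=S
t=5: FL=S FR=S RL=S RR=W
t=9: FL=W FR=S RL=W RR=W
t=13: FL=W FR=W RL=W RR=W
t=18: FL=W FR=W RL=W RR=S
t=26: FL=S FR=S RL=S RR=S

t=0: phase=(5,1,4,8) vs β=11 → FL=S FR=S RL=S RR=S
t=5: phase=(10,6,9,13) vs β=11 → FL=S FR=S RL=S RR=W
t=9: phase=(14,10,13,17) vs β=11 → FL=W FR=S RL=W RR=W
t=13: phase=(18,14,17,21) vs β=11 → FL=W FR=W RL=W RR=W
t=18: phase=(23,19,22,2) vs β=11 → FL=W FR=W RL=W RR=S
t=26: phase=(7,3,6,10) vs β=11 → FL=S FR=S RL=S RR=S


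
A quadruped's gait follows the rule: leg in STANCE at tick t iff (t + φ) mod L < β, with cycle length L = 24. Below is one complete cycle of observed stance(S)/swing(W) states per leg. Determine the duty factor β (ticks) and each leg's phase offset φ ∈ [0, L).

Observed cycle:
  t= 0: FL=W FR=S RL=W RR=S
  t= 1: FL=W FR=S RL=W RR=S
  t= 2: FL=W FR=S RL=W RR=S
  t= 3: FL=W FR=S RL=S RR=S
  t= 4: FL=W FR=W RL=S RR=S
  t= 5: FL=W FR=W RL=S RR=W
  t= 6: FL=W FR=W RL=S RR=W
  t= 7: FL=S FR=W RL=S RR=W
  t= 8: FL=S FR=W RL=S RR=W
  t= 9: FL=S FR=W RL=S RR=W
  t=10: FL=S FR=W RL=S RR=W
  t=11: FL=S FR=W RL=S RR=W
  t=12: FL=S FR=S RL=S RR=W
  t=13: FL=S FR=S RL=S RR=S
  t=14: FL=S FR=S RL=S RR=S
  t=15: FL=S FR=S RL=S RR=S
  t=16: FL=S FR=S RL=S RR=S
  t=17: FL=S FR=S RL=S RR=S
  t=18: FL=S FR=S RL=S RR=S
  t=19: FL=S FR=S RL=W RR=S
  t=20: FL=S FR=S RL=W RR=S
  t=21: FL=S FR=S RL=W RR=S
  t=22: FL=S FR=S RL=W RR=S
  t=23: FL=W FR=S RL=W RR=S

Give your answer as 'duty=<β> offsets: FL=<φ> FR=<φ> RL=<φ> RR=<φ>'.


duty=16 offsets: FL=17 FR=12 RL=21 RR=11

duty β = stance ticks per leg = 16
FL: stance ticks = 16; W→S at t=7 → φ=17
FR: stance ticks = 16; W→S at t=12 → φ=12
RL: stance ticks = 16; W→S at t=3 → φ=21
RR: stance ticks = 16; W→S at t=13 → φ=11


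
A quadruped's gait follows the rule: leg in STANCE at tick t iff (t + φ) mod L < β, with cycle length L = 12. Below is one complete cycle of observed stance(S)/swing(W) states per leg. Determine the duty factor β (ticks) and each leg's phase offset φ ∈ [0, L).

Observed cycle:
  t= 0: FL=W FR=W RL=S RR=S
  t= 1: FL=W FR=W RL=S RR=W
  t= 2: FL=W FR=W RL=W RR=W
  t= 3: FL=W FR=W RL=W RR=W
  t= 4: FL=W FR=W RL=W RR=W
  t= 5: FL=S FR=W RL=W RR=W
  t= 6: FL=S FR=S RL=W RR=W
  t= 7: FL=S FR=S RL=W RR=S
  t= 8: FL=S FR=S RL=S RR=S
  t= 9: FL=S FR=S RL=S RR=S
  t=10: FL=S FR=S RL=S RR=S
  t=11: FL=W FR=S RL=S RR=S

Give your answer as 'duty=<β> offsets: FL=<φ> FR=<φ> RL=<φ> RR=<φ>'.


duty β = stance ticks per leg = 6
FL: stance ticks = 6; W→S at t=5 → φ=7
FR: stance ticks = 6; W→S at t=6 → φ=6
RL: stance ticks = 6; W→S at t=8 → φ=4
RR: stance ticks = 6; W→S at t=7 → φ=5

duty=6 offsets: FL=7 FR=6 RL=4 RR=5


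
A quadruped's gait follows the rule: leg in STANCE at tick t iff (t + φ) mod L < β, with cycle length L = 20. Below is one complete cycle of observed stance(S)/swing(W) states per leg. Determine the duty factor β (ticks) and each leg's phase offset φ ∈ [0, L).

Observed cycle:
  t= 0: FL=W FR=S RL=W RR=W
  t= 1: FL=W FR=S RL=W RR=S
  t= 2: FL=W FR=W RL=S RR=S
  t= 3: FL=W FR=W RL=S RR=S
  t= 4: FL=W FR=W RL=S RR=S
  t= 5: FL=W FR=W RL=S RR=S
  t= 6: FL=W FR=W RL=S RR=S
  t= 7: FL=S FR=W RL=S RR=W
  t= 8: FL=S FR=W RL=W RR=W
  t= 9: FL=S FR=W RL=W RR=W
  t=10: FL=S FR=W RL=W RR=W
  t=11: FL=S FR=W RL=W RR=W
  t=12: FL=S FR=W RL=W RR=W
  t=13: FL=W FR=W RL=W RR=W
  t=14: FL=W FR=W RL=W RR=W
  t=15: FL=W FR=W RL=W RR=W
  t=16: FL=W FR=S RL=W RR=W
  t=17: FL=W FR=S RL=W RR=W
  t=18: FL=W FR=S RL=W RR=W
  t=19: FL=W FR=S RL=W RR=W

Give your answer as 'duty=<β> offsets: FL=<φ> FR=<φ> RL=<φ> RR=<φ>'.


duty=6 offsets: FL=13 FR=4 RL=18 RR=19

duty β = stance ticks per leg = 6
FL: stance ticks = 6; W→S at t=7 → φ=13
FR: stance ticks = 6; W→S at t=16 → φ=4
RL: stance ticks = 6; W→S at t=2 → φ=18
RR: stance ticks = 6; W→S at t=1 → φ=19


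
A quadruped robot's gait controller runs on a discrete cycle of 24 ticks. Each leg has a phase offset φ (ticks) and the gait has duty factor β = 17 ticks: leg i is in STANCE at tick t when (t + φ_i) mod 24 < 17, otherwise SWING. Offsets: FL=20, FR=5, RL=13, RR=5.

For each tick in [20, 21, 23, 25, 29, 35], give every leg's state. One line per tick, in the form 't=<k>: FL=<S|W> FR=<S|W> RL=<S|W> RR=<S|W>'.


t=20: phase=(16,1,9,1) vs β=17 → FL=S FR=S RL=S RR=S
t=21: phase=(17,2,10,2) vs β=17 → FL=W FR=S RL=S RR=S
t=23: phase=(19,4,12,4) vs β=17 → FL=W FR=S RL=S RR=S
t=25: phase=(21,6,14,6) vs β=17 → FL=W FR=S RL=S RR=S
t=29: phase=(1,10,18,10) vs β=17 → FL=S FR=S RL=W RR=S
t=35: phase=(7,16,0,16) vs β=17 → FL=S FR=S RL=S RR=S

t=20: FL=S FR=S RL=S RR=S
t=21: FL=W FR=S RL=S RR=S
t=23: FL=W FR=S RL=S RR=S
t=25: FL=W FR=S RL=S RR=S
t=29: FL=S FR=S RL=W RR=S
t=35: FL=S FR=S RL=S RR=S


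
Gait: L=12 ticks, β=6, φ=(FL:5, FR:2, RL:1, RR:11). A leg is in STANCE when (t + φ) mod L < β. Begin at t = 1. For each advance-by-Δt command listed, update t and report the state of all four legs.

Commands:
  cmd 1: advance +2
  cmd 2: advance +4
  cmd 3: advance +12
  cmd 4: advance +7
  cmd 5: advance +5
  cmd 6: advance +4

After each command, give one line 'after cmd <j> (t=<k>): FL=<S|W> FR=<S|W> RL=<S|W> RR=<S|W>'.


after cmd 1 (t=3): FL=W FR=S RL=S RR=S
after cmd 2 (t=7): FL=S FR=W RL=W RR=W
after cmd 3 (t=19): FL=S FR=W RL=W RR=W
after cmd 4 (t=26): FL=W FR=S RL=S RR=S
after cmd 5 (t=31): FL=S FR=W RL=W RR=W
after cmd 6 (t=35): FL=S FR=S RL=S RR=W

start t=1: FL=W FR=S RL=S RR=S
cmd 1: advance +2 → t=3, phase=(8,5,4,2) → FL=W FR=S RL=S RR=S
cmd 2: advance +4 → t=7, phase=(0,9,8,6) → FL=S FR=W RL=W RR=W
cmd 3: advance +12 → t=19, phase=(0,9,8,6) → FL=S FR=W RL=W RR=W
cmd 4: advance +7 → t=26, phase=(7,4,3,1) → FL=W FR=S RL=S RR=S
cmd 5: advance +5 → t=31, phase=(0,9,8,6) → FL=S FR=W RL=W RR=W
cmd 6: advance +4 → t=35, phase=(4,1,0,10) → FL=S FR=S RL=S RR=W


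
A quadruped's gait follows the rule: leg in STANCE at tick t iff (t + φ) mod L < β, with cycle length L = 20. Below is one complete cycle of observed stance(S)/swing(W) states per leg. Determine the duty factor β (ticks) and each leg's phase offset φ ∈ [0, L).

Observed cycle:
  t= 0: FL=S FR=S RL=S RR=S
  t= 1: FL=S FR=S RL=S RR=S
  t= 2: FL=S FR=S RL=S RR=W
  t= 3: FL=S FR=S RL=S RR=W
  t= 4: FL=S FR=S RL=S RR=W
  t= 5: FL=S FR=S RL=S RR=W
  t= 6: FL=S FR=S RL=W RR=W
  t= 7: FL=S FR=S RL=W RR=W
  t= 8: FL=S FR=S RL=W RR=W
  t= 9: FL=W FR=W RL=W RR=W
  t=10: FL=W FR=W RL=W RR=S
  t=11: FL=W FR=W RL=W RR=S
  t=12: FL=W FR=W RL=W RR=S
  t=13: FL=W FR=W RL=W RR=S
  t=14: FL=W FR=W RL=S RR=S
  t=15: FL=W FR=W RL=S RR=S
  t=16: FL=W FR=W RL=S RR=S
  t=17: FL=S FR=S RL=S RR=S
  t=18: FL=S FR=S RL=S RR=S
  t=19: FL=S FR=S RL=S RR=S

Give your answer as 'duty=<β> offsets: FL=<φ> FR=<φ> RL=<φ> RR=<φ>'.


duty β = stance ticks per leg = 12
FL: stance ticks = 12; W→S at t=17 → φ=3
FR: stance ticks = 12; W→S at t=17 → φ=3
RL: stance ticks = 12; W→S at t=14 → φ=6
RR: stance ticks = 12; W→S at t=10 → φ=10

duty=12 offsets: FL=3 FR=3 RL=6 RR=10


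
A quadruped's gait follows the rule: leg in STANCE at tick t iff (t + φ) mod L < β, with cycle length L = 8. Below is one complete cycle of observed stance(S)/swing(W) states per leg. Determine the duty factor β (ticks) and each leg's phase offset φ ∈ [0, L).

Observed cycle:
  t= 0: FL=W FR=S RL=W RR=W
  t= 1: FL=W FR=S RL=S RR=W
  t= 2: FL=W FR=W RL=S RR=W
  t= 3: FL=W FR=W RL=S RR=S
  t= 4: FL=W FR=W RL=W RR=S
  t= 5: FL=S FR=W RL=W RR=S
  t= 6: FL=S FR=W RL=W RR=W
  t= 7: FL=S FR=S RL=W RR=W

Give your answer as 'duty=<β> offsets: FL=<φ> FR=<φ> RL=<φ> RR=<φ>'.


duty β = stance ticks per leg = 3
FL: stance ticks = 3; W→S at t=5 → φ=3
FR: stance ticks = 3; W→S at t=7 → φ=1
RL: stance ticks = 3; W→S at t=1 → φ=7
RR: stance ticks = 3; W→S at t=3 → φ=5

duty=3 offsets: FL=3 FR=1 RL=7 RR=5


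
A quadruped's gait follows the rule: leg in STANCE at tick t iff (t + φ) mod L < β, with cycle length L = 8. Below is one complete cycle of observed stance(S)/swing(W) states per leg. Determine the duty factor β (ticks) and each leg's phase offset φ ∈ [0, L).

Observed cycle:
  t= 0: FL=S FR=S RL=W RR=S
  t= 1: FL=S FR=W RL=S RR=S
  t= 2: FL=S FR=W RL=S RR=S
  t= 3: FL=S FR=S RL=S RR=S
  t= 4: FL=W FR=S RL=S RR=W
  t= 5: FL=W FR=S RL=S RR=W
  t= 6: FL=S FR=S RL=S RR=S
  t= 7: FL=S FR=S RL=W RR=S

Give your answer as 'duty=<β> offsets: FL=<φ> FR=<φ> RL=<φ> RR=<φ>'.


duty β = stance ticks per leg = 6
FL: stance ticks = 6; W→S at t=6 → φ=2
FR: stance ticks = 6; W→S at t=3 → φ=5
RL: stance ticks = 6; W→S at t=1 → φ=7
RR: stance ticks = 6; W→S at t=6 → φ=2

duty=6 offsets: FL=2 FR=5 RL=7 RR=2


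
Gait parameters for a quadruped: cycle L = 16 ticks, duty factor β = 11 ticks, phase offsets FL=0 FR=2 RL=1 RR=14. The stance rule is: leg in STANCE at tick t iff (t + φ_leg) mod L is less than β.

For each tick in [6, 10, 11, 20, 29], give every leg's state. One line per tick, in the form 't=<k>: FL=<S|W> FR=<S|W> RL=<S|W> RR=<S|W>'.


t=6: phase=(6,8,7,4) vs β=11 → FL=S FR=S RL=S RR=S
t=10: phase=(10,12,11,8) vs β=11 → FL=S FR=W RL=W RR=S
t=11: phase=(11,13,12,9) vs β=11 → FL=W FR=W RL=W RR=S
t=20: phase=(4,6,5,2) vs β=11 → FL=S FR=S RL=S RR=S
t=29: phase=(13,15,14,11) vs β=11 → FL=W FR=W RL=W RR=W

t=6: FL=S FR=S RL=S RR=S
t=10: FL=S FR=W RL=W RR=S
t=11: FL=W FR=W RL=W RR=S
t=20: FL=S FR=S RL=S RR=S
t=29: FL=W FR=W RL=W RR=W


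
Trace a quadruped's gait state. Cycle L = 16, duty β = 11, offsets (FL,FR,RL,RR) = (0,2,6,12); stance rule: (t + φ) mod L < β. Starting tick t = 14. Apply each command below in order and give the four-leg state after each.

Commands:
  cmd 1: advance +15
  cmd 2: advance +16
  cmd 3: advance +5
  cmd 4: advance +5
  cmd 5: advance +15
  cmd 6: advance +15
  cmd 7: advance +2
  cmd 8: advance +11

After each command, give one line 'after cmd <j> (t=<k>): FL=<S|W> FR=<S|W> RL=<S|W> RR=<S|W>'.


after cmd 1 (t=29): FL=W FR=W RL=S RR=S
after cmd 2 (t=45): FL=W FR=W RL=S RR=S
after cmd 3 (t=50): FL=S FR=S RL=S RR=W
after cmd 4 (t=55): FL=S FR=S RL=W RR=S
after cmd 5 (t=70): FL=S FR=S RL=W RR=S
after cmd 6 (t=85): FL=S FR=S RL=W RR=S
after cmd 7 (t=87): FL=S FR=S RL=W RR=S
after cmd 8 (t=98): FL=S FR=S RL=S RR=W

start t=14: FL=W FR=S RL=S RR=S
cmd 1: advance +15 → t=29, phase=(13,15,3,9) → FL=W FR=W RL=S RR=S
cmd 2: advance +16 → t=45, phase=(13,15,3,9) → FL=W FR=W RL=S RR=S
cmd 3: advance +5 → t=50, phase=(2,4,8,14) → FL=S FR=S RL=S RR=W
cmd 4: advance +5 → t=55, phase=(7,9,13,3) → FL=S FR=S RL=W RR=S
cmd 5: advance +15 → t=70, phase=(6,8,12,2) → FL=S FR=S RL=W RR=S
cmd 6: advance +15 → t=85, phase=(5,7,11,1) → FL=S FR=S RL=W RR=S
cmd 7: advance +2 → t=87, phase=(7,9,13,3) → FL=S FR=S RL=W RR=S
cmd 8: advance +11 → t=98, phase=(2,4,8,14) → FL=S FR=S RL=S RR=W


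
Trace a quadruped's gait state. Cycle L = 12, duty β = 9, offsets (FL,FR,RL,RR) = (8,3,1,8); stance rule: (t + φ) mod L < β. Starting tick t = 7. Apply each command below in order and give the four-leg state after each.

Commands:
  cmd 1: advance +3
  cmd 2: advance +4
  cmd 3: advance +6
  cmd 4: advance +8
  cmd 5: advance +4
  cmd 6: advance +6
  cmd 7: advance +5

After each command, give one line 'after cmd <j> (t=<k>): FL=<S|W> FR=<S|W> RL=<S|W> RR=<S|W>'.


start t=7: FL=S FR=W RL=S RR=S
cmd 1: advance +3 → t=10, phase=(6,1,11,6) → FL=S FR=S RL=W RR=S
cmd 2: advance +4 → t=14, phase=(10,5,3,10) → FL=W FR=S RL=S RR=W
cmd 3: advance +6 → t=20, phase=(4,11,9,4) → FL=S FR=W RL=W RR=S
cmd 4: advance +8 → t=28, phase=(0,7,5,0) → FL=S FR=S RL=S RR=S
cmd 5: advance +4 → t=32, phase=(4,11,9,4) → FL=S FR=W RL=W RR=S
cmd 6: advance +6 → t=38, phase=(10,5,3,10) → FL=W FR=S RL=S RR=W
cmd 7: advance +5 → t=43, phase=(3,10,8,3) → FL=S FR=W RL=S RR=S

after cmd 1 (t=10): FL=S FR=S RL=W RR=S
after cmd 2 (t=14): FL=W FR=S RL=S RR=W
after cmd 3 (t=20): FL=S FR=W RL=W RR=S
after cmd 4 (t=28): FL=S FR=S RL=S RR=S
after cmd 5 (t=32): FL=S FR=W RL=W RR=S
after cmd 6 (t=38): FL=W FR=S RL=S RR=W
after cmd 7 (t=43): FL=S FR=W RL=S RR=S


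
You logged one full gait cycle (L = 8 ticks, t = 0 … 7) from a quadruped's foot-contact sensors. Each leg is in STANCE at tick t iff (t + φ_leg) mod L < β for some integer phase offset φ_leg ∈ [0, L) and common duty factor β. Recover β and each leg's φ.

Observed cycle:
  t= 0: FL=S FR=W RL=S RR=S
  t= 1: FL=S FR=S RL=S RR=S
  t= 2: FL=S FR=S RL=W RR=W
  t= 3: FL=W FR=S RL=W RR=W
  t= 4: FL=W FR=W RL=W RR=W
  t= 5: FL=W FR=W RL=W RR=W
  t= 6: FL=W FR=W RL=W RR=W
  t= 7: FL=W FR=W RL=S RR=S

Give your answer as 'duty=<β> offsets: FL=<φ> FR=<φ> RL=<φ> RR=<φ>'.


duty=3 offsets: FL=0 FR=7 RL=1 RR=1

duty β = stance ticks per leg = 3
FL: stance ticks = 3; W→S at t=0 → φ=0
FR: stance ticks = 3; W→S at t=1 → φ=7
RL: stance ticks = 3; W→S at t=7 → φ=1
RR: stance ticks = 3; W→S at t=7 → φ=1


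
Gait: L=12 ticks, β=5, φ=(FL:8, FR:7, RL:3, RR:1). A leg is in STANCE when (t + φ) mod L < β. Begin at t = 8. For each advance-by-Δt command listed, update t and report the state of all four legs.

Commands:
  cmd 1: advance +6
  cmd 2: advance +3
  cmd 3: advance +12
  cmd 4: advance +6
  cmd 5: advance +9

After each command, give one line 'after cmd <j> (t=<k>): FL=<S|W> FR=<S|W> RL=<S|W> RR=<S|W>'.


after cmd 1 (t=14): FL=W FR=W RL=W RR=S
after cmd 2 (t=17): FL=S FR=S RL=W RR=W
after cmd 3 (t=29): FL=S FR=S RL=W RR=W
after cmd 4 (t=35): FL=W FR=W RL=S RR=S
after cmd 5 (t=44): FL=S FR=S RL=W RR=W

start t=8: FL=S FR=S RL=W RR=W
cmd 1: advance +6 → t=14, phase=(10,9,5,3) → FL=W FR=W RL=W RR=S
cmd 2: advance +3 → t=17, phase=(1,0,8,6) → FL=S FR=S RL=W RR=W
cmd 3: advance +12 → t=29, phase=(1,0,8,6) → FL=S FR=S RL=W RR=W
cmd 4: advance +6 → t=35, phase=(7,6,2,0) → FL=W FR=W RL=S RR=S
cmd 5: advance +9 → t=44, phase=(4,3,11,9) → FL=S FR=S RL=W RR=W


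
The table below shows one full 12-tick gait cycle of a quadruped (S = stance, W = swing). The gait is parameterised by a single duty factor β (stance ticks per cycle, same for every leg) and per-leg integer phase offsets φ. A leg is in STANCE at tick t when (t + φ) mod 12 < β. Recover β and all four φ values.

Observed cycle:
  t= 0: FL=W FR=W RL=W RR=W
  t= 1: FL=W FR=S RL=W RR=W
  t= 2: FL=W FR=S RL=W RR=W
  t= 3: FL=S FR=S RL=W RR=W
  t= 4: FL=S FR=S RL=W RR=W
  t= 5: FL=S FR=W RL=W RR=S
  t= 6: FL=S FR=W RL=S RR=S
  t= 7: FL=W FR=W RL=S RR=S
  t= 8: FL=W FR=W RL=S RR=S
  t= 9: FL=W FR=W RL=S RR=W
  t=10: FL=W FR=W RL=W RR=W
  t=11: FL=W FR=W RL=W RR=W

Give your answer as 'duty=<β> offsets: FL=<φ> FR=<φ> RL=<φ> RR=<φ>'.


duty=4 offsets: FL=9 FR=11 RL=6 RR=7

duty β = stance ticks per leg = 4
FL: stance ticks = 4; W→S at t=3 → φ=9
FR: stance ticks = 4; W→S at t=1 → φ=11
RL: stance ticks = 4; W→S at t=6 → φ=6
RR: stance ticks = 4; W→S at t=5 → φ=7


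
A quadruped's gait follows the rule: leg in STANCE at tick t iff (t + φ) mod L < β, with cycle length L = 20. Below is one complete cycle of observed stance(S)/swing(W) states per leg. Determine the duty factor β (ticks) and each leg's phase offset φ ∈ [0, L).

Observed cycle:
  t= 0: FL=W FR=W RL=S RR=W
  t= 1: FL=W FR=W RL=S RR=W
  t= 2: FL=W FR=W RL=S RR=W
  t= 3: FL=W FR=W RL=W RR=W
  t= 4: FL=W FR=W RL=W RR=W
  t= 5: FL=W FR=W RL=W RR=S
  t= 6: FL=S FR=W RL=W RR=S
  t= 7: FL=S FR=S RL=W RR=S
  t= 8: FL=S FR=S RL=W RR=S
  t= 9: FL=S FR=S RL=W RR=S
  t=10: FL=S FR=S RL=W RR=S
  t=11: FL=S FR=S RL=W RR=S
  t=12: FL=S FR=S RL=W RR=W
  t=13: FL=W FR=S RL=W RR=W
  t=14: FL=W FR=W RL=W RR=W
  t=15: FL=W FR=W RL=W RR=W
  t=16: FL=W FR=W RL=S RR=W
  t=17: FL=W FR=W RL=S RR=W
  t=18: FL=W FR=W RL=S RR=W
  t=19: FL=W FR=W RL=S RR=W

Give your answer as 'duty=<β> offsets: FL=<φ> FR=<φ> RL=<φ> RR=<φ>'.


duty=7 offsets: FL=14 FR=13 RL=4 RR=15

duty β = stance ticks per leg = 7
FL: stance ticks = 7; W→S at t=6 → φ=14
FR: stance ticks = 7; W→S at t=7 → φ=13
RL: stance ticks = 7; W→S at t=16 → φ=4
RR: stance ticks = 7; W→S at t=5 → φ=15


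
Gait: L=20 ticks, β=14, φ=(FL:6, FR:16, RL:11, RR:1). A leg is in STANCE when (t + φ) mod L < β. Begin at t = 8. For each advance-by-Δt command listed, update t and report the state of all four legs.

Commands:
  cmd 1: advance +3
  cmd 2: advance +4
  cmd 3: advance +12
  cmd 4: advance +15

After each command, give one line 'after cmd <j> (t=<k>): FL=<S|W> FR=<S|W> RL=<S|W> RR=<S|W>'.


start t=8: FL=W FR=S RL=W RR=S
cmd 1: advance +3 → t=11, phase=(17,7,2,12) → FL=W FR=S RL=S RR=S
cmd 2: advance +4 → t=15, phase=(1,11,6,16) → FL=S FR=S RL=S RR=W
cmd 3: advance +12 → t=27, phase=(13,3,18,8) → FL=S FR=S RL=W RR=S
cmd 4: advance +15 → t=42, phase=(8,18,13,3) → FL=S FR=W RL=S RR=S

after cmd 1 (t=11): FL=W FR=S RL=S RR=S
after cmd 2 (t=15): FL=S FR=S RL=S RR=W
after cmd 3 (t=27): FL=S FR=S RL=W RR=S
after cmd 4 (t=42): FL=S FR=W RL=S RR=S


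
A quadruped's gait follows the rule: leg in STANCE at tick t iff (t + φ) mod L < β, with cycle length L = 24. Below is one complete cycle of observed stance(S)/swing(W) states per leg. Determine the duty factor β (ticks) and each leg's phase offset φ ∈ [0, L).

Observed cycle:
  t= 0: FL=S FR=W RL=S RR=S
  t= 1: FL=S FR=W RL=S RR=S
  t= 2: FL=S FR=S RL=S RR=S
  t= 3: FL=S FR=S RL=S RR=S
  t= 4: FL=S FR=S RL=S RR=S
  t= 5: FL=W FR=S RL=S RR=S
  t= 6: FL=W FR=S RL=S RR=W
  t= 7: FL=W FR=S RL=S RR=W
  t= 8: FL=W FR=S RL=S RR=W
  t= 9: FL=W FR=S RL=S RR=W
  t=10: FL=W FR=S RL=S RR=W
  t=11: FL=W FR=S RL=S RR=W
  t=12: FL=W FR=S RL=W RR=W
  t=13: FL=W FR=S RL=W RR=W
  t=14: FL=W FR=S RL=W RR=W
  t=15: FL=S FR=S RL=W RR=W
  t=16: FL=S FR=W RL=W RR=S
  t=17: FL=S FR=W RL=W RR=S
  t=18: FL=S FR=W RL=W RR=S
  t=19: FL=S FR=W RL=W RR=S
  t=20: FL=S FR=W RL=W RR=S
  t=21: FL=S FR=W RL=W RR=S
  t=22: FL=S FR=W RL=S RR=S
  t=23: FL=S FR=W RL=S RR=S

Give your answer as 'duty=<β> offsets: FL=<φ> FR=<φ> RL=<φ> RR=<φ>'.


duty β = stance ticks per leg = 14
FL: stance ticks = 14; W→S at t=15 → φ=9
FR: stance ticks = 14; W→S at t=2 → φ=22
RL: stance ticks = 14; W→S at t=22 → φ=2
RR: stance ticks = 14; W→S at t=16 → φ=8

duty=14 offsets: FL=9 FR=22 RL=2 RR=8
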